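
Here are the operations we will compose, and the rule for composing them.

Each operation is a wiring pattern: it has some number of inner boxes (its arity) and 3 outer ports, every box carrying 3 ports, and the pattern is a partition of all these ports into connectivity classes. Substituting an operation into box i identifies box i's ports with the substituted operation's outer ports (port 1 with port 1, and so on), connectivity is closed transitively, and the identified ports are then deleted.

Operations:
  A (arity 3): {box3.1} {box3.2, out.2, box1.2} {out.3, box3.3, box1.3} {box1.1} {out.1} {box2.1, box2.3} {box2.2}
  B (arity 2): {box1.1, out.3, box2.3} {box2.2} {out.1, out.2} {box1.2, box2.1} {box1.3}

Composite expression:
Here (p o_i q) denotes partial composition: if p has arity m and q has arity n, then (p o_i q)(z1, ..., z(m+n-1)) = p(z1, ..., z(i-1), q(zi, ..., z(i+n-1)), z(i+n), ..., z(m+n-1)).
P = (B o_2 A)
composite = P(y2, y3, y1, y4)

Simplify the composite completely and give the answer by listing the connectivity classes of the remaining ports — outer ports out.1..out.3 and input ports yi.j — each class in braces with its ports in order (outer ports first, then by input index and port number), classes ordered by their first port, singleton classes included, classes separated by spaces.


{out.1, out.2} {out.3, y2.1, y3.3, y4.3} {y1.1, y1.3} {y1.2} {y2.2} {y2.3} {y3.1} {y3.2, y4.2} {y4.1}

After gluing at B, chains via deleted ports link the y-ports.
composing A on (y3, y1, y4), with out.j its own outer ports: {out.1} {out.2, y3.2, y4.2} {out.3, y3.3, y4.3} {y1.1, y1.3} {y1.2} {y3.1} {y4.1}
composing B on (y2, y3, y1, y4), with out.j its own outer ports: {out.1, out.2} {out.3, y2.1, y3.3, y4.3} {y1.1, y1.3} {y1.2} {y2.2} {y2.3} {y3.1} {y3.2, y4.2} {y4.1}


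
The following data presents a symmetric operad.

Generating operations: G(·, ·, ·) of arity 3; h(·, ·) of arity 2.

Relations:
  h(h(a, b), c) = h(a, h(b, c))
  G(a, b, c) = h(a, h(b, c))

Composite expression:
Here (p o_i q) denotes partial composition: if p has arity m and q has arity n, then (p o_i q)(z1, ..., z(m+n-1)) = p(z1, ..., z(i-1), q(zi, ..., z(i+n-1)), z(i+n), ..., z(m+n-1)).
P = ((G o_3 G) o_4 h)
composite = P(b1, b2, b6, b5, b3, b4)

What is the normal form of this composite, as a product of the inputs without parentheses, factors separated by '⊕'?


b1 ⊕ b2 ⊕ b6 ⊕ b5 ⊕ b3 ⊕ b4

Key point: G is associative — brackets drop, the b-order remains.
h(b5, b3) collapses to b5 ⊕ b3
G(b6, h(b5, b3), b4) collapses to b6 ⊕ b5 ⊕ b3 ⊕ b4
G(b1, b2, G(b6, h(b5, b3), b4)) collapses to b1 ⊕ b2 ⊕ b6 ⊕ b5 ⊕ b3 ⊕ b4


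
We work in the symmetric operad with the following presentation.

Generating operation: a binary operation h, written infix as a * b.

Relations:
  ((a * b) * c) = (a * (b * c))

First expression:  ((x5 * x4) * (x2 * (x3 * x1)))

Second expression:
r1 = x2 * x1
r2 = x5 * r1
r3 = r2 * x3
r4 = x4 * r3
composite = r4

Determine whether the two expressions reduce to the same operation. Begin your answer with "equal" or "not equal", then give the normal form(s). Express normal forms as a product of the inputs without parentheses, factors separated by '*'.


not equal — first x5 * x4 * x2 * x3 * x1, second x4 * x5 * x2 * x1 * x3

The first expression, normalized: x5 * x4 * x2 * x3 * x1
The second expression, normalized: x4 * x5 * x2 * x1 * x3
No match — not equal.


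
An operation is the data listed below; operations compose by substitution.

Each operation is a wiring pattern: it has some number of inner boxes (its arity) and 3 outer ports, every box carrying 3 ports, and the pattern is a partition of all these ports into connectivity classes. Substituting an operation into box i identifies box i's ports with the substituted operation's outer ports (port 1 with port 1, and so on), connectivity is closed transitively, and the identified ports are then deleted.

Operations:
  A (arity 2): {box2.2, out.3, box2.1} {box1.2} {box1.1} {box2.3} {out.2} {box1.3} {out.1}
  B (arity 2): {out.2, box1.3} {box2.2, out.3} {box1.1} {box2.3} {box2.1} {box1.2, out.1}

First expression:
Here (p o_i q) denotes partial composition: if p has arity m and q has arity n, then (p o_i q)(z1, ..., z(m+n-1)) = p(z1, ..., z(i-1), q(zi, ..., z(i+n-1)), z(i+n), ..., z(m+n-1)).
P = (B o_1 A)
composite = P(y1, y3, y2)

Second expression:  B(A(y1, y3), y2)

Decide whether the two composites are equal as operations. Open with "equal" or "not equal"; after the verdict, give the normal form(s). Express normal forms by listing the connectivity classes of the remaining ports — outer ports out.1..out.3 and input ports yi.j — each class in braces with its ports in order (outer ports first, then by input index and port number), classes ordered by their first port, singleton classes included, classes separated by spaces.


equal; the common form is {out.1} {out.2, y3.1, y3.2} {out.3, y2.2} {y1.1} {y1.2} {y1.3} {y2.1} {y2.3} {y3.3}

The first expression reduces to {out.1} {out.2, y3.1, y3.2} {out.3, y2.2} {y1.1} {y1.2} {y1.3} {y2.1} {y2.3} {y3.3}
The second expression reduces to {out.1} {out.2, y3.1, y3.2} {out.3, y2.2} {y1.1} {y1.2} {y1.3} {y2.1} {y2.3} {y3.3}
Both agree, so they are equal.


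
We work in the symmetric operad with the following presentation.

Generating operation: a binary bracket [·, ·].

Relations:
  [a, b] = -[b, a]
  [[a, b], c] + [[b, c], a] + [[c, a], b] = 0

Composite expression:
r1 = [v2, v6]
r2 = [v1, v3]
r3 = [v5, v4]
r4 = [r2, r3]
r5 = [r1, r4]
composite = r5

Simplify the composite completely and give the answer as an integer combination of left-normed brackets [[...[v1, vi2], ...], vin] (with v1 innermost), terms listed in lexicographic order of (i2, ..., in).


[[[[[v1, v3], v4], v5], v2], v6] - [[[[[v1, v3], v4], v5], v6], v2] - [[[[[v1, v3], v5], v4], v2], v6] + [[[[[v1, v3], v5], v4], v6], v2]

A multilinear Lie element is pinned by v1-initial words (v1 innermost).
Composite bracket: [[v2, v6], [[v1, v3], [v5, v4]]]
Each bracket splits as ab - ba, giving 32 signed words (2^5 = 32).
The v1-initial words carry the normal form:
  the word v1v3v4v5v2v6 carries sign +1 and contributes +[[[[[v1, v3], v4], v5], v2], v6]
  the word v1v3v4v5v6v2 carries sign -1 and contributes -[[[[[v1, v3], v4], v5], v6], v2]
  the word v1v3v5v4v2v6 carries sign -1 and contributes -[[[[[v1, v3], v5], v4], v2], v6]
  the word v1v3v5v4v6v2 carries sign +1 and contributes +[[[[[v1, v3], v5], v4], v6], v2]


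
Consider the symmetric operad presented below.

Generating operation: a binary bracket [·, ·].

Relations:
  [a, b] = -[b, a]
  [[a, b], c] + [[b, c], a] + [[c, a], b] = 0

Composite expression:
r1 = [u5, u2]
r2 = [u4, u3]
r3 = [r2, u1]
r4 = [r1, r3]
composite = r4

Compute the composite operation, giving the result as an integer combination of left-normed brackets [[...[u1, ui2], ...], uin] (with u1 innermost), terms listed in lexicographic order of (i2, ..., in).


[[[[u1, u3], u4], u2], u5] - [[[[u1, u3], u4], u5], u2] - [[[[u1, u4], u3], u2], u5] + [[[[u1, u4], u3], u5], u2]

Expand each bracket as ab - ba; the u1-initial words give the coefficients.
Composite bracket: [[u5, u2], [[u4, u3], u1]]
The bracket unfolds into 16 signed words via [a, b] = ab - ba (2^4 = 16).
Coefficients come from the u1-initial words:
  word u1u3u4u2u5 has sign +1, contributing +[[[[u1, u3], u4], u2], u5]
  word u1u3u4u5u2 has sign -1, contributing -[[[[u1, u3], u4], u5], u2]
  word u1u4u3u2u5 has sign -1, contributing -[[[[u1, u4], u3], u2], u5]
  word u1u4u3u5u2 has sign +1, contributing +[[[[u1, u4], u3], u5], u2]


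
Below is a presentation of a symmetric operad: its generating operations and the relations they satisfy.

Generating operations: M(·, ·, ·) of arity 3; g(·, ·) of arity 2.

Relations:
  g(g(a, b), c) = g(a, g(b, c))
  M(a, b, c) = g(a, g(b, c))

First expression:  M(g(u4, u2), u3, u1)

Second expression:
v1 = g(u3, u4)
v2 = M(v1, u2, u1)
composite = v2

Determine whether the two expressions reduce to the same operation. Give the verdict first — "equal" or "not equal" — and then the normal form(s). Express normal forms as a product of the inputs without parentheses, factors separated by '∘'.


Reducing the first expression gives u4 ∘ u2 ∘ u3 ∘ u1
Reducing the second expression gives u3 ∘ u4 ∘ u2 ∘ u1
Different reductions; not equal.

not equal; the first gives u4 ∘ u2 ∘ u3 ∘ u1 and the second u3 ∘ u4 ∘ u2 ∘ u1


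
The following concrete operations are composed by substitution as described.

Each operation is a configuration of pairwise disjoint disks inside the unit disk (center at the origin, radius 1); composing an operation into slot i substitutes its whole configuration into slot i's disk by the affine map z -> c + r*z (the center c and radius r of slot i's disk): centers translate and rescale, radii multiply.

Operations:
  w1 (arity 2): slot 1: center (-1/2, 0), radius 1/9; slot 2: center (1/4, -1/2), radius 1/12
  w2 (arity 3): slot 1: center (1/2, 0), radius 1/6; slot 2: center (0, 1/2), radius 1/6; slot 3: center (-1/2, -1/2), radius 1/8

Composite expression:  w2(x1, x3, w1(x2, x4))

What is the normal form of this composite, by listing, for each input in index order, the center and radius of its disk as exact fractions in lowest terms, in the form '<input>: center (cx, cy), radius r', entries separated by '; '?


x1: center (1/2, 0), radius 1/6; x2: center (-9/16, -1/2), radius 1/72; x3: center (0, 1/2), radius 1/6; x4: center (-15/32, -9/16), radius 1/96

Affine substitution under w2: radii multiply and x-centers shift.
input x1: applying the 1 nested substitution gives center (1/2, 0), radius 1/6
input x3: applying the 1 nested substitution gives center (0, 1/2), radius 1/6
input x2: applying the 2 nested substitutions gives center (-9/16, -1/2), radius 1/72
input x4: applying the 2 nested substitutions gives center (-15/32, -9/16), radius 1/96


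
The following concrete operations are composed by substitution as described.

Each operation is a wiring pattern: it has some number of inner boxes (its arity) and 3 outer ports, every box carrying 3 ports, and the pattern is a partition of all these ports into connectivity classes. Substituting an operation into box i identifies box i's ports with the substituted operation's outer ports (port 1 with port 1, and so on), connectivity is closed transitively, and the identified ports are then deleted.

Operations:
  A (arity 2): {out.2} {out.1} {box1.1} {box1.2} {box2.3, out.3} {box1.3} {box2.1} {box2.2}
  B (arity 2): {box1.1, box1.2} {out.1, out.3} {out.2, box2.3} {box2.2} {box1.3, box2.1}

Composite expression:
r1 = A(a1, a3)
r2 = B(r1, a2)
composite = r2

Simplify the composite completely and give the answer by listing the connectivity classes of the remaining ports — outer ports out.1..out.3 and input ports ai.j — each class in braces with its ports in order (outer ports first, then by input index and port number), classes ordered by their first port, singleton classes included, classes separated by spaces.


Two ports join when wires chain via B-identified ports.
after A, the pattern on (a1, a3) reads {out.1} {out.2} {out.3, a3.3} {a1.1} {a1.2} {a1.3} {a3.1} {a3.2} (out.j = its outer ports)
after B, the pattern on (a1, a3, a2) reads {out.1, out.3} {out.2, a2.3} {a1.1} {a1.2} {a1.3} {a2.1, a3.3} {a2.2} {a3.1} {a3.2} (out.j = its outer ports)

{out.1, out.3} {out.2, a2.3} {a1.1} {a1.2} {a1.3} {a2.1, a3.3} {a2.2} {a3.1} {a3.2}


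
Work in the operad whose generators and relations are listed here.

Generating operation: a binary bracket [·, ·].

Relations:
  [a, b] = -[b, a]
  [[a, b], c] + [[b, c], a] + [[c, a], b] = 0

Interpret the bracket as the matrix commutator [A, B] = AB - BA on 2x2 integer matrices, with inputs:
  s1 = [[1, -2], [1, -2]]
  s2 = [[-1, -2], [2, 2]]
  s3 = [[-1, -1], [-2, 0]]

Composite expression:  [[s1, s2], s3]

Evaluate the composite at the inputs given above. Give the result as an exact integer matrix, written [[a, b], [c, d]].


[[15, -8], [1, -15]]


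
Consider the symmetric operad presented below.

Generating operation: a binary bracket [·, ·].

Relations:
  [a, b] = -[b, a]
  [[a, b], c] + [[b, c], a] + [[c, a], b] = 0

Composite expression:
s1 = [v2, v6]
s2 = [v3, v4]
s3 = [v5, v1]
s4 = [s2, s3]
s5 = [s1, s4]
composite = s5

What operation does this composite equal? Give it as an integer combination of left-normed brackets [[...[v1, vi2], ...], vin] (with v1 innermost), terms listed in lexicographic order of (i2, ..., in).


-[[[[[v1, v5], v3], v4], v2], v6] + [[[[[v1, v5], v3], v4], v6], v2] + [[[[[v1, v5], v4], v3], v2], v6] - [[[[[v1, v5], v4], v3], v6], v2]

A multilinear Lie element is pinned by v1-initial words (v1 innermost).
Composite bracket: [[v2, v6], [[v3, v4], [v5, v1]]]
Expanding via [a, b] = ab - ba: 32 signed words (2^5 = 32).
Coefficients come from the v1-initial words:
  from v1v5v3v4v2v6, sign -1: term -[[[[[v1, v5], v3], v4], v2], v6]
  from v1v5v3v4v6v2, sign +1: term +[[[[[v1, v5], v3], v4], v6], v2]
  from v1v5v4v3v2v6, sign +1: term +[[[[[v1, v5], v4], v3], v2], v6]
  from v1v5v4v3v6v2, sign -1: term -[[[[[v1, v5], v4], v3], v6], v2]


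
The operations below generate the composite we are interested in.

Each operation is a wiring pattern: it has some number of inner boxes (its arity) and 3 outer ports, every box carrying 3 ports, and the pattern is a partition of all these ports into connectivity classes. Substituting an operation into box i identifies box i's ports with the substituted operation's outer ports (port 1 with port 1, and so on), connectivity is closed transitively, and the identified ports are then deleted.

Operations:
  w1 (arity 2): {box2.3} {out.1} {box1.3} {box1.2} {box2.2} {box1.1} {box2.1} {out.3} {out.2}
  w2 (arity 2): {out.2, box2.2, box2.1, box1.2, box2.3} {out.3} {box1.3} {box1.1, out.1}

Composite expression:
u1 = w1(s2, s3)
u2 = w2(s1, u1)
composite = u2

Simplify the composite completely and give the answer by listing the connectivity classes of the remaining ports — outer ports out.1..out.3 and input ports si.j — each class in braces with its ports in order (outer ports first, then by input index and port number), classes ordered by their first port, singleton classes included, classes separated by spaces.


{out.1, s1.1} {out.2, s1.2} {out.3} {s1.3} {s2.1} {s2.2} {s2.3} {s3.1} {s3.2} {s3.3}


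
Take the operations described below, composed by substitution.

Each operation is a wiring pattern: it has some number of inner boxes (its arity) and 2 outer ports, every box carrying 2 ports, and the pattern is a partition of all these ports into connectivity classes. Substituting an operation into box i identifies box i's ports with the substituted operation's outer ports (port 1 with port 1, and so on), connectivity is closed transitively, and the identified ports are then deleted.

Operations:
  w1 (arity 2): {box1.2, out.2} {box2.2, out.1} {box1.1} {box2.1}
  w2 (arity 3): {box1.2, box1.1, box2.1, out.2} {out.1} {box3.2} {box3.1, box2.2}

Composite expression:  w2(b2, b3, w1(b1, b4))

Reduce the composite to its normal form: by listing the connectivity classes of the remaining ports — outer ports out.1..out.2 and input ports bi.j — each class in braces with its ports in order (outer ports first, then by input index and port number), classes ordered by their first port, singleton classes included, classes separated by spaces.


{out.1} {out.2, b2.1, b2.2, b3.1} {b1.1} {b1.2} {b3.2, b4.2} {b4.1}

Connectivity passes through glued w2-boundaries; trace each wire chain.
composing w1 on (b1, b4), with out.j its own outer ports: {out.1, b4.2} {out.2, b1.2} {b1.1} {b4.1}
composing w2 on (b2, b3, b1, b4), with out.j its own outer ports: {out.1} {out.2, b2.1, b2.2, b3.1} {b1.1} {b1.2} {b3.2, b4.2} {b4.1}


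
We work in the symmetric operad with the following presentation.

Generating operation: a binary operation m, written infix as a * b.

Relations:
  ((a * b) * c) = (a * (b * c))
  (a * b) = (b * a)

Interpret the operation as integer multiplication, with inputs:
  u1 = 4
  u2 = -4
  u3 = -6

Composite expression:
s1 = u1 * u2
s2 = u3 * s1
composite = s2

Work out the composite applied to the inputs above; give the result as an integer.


96

(u1 * u2) = -16
(u3 * (u1 * u2)) = 96


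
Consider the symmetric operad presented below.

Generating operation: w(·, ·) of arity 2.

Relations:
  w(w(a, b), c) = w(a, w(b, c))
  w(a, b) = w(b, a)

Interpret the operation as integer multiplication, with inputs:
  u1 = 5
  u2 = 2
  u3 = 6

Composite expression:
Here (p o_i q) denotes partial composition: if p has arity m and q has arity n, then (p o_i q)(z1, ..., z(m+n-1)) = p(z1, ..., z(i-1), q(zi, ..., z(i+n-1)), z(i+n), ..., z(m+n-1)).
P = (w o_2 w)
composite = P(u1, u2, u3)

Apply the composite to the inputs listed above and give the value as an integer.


60

w(u2, u3) = 12
w(u1, w(u2, u3)) = 60


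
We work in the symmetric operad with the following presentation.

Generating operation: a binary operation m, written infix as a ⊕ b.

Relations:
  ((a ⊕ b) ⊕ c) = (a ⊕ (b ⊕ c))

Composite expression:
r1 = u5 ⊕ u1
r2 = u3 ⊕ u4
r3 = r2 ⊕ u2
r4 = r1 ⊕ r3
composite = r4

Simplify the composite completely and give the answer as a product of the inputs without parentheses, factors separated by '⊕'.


Associativity of m dissolves the nesting; only the u-input order survives.
(u5 ⊕ u1) unparenthesizes to u5 ⊕ u1
(u3 ⊕ u4) unparenthesizes to u3 ⊕ u4
((u3 ⊕ u4) ⊕ u2) unparenthesizes to u3 ⊕ u4 ⊕ u2
((u5 ⊕ u1) ⊕ ((u3 ⊕ u4) ⊕ u2)) unparenthesizes to u5 ⊕ u1 ⊕ u3 ⊕ u4 ⊕ u2

u5 ⊕ u1 ⊕ u3 ⊕ u4 ⊕ u2


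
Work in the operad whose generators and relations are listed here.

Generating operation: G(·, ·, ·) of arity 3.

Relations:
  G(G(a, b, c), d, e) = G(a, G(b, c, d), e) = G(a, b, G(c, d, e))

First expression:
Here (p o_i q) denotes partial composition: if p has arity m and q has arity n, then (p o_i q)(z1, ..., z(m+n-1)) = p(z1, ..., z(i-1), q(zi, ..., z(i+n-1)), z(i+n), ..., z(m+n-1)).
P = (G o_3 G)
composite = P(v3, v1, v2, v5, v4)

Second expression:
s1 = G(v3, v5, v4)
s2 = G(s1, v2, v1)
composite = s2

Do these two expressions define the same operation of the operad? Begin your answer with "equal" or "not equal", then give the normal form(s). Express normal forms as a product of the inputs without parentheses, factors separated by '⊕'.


Reducing the first expression gives v3 ⊕ v1 ⊕ v2 ⊕ v5 ⊕ v4
Reducing the second expression gives v3 ⊕ v5 ⊕ v4 ⊕ v2 ⊕ v1
The forms do not match — not equal.

not equal — first v3 ⊕ v1 ⊕ v2 ⊕ v5 ⊕ v4, second v3 ⊕ v5 ⊕ v4 ⊕ v2 ⊕ v1


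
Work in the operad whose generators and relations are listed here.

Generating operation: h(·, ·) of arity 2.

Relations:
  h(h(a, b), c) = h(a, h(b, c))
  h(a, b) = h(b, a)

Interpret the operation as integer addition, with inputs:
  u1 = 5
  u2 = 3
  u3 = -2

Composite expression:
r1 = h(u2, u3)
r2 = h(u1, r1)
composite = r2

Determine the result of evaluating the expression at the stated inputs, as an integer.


6

h(u2, u3) = 1
h(u1, h(u2, u3)) = 6


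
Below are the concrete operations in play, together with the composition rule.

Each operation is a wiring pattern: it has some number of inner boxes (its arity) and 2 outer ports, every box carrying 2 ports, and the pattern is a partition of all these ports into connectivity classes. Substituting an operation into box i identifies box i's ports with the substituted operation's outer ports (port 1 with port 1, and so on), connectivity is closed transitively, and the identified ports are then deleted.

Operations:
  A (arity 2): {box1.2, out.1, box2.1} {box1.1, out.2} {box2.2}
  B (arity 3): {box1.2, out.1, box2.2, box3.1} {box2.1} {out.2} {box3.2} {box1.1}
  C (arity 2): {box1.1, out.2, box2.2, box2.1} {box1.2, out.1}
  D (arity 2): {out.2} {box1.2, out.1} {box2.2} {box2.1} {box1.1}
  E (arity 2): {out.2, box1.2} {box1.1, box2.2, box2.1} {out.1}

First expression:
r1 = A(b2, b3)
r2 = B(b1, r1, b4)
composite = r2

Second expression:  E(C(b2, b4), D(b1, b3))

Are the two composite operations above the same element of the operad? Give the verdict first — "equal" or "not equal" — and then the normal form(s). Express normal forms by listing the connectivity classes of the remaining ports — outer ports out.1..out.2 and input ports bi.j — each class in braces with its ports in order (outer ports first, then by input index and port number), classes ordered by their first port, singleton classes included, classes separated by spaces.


not equal: they reduce to {out.1, b1.2, b2.1, b4.1} {out.2} {b1.1} {b2.2, b3.1} {b3.2} {b4.2} and {out.1} {out.2, b2.1, b4.1, b4.2} {b1.1} {b1.2, b2.2} {b3.1} {b3.2}

In normal form, the first expression is {out.1, b1.2, b2.1, b4.1} {out.2} {b1.1} {b2.2, b3.1} {b3.2} {b4.2}
In normal form, the second expression is {out.1} {out.2, b2.1, b4.1, b4.2} {b1.1} {b1.2, b2.2} {b3.1} {b3.2}
Different reductions; not equal.


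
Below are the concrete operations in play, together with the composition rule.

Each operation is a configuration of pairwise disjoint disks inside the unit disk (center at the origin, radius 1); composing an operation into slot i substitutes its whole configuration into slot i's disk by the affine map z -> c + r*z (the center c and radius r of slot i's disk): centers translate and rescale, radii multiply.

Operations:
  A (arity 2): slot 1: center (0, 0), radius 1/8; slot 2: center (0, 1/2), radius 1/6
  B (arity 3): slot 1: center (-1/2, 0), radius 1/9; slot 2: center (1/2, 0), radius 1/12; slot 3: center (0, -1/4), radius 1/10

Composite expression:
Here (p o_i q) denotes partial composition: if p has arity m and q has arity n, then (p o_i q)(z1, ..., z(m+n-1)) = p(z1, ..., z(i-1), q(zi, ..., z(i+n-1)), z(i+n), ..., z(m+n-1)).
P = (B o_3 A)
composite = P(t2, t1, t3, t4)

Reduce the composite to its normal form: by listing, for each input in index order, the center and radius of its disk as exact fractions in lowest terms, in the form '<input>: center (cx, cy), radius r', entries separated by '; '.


Below B, radii multiply path by path; the t-disk centers shift.
input t2: applying the 1 nested substitution gives center (-1/2, 0), radius 1/9
input t1: applying the 1 nested substitution gives center (1/2, 0), radius 1/12
input t3: applying the 2 nested substitutions gives center (0, -1/4), radius 1/80
input t4: applying the 2 nested substitutions gives center (0, -1/5), radius 1/60

t1: center (1/2, 0), radius 1/12; t2: center (-1/2, 0), radius 1/9; t3: center (0, -1/4), radius 1/80; t4: center (0, -1/5), radius 1/60


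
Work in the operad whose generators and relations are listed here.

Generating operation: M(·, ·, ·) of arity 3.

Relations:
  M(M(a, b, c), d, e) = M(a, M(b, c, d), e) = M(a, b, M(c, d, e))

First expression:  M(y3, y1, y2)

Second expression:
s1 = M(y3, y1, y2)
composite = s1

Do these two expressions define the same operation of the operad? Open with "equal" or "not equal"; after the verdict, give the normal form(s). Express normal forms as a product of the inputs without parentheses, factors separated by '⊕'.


equal — both sides give y3 ⊕ y1 ⊕ y2


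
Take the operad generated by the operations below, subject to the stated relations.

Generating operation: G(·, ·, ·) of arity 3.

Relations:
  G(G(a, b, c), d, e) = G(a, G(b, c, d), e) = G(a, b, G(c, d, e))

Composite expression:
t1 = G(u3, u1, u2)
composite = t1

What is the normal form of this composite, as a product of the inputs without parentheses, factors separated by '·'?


Associativity of G dissolves the nesting; only the u-input order survives.
G(u3, u1, u2) linearizes to u3 · u1 · u2

u3 · u1 · u2


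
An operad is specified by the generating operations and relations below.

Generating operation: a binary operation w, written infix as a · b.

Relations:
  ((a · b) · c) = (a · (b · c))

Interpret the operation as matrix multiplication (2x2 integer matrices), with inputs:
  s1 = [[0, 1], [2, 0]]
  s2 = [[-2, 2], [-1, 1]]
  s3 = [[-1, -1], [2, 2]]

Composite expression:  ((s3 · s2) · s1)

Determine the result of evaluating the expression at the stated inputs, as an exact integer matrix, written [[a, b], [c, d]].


[[-6, 3], [12, -6]]

(s3 · s2) = [[3, -3], [-6, 6]]
((s3 · s2) · s1) = [[-6, 3], [12, -6]]


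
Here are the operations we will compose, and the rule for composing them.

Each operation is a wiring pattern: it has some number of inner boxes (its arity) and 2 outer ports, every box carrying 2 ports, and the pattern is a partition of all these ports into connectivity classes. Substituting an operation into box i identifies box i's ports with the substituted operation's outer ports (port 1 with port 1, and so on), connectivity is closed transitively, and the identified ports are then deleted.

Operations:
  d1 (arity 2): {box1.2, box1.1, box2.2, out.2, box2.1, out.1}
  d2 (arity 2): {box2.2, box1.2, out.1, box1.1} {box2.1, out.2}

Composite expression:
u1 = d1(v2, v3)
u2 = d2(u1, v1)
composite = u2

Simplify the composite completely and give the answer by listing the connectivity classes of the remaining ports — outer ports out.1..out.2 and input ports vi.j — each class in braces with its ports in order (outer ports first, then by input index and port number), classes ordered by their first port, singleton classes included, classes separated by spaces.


{out.1, v1.2, v2.1, v2.2, v3.1, v3.2} {out.2, v1.1}

Substituting into d2 glues patterns; closure does the rest.
through d1, on inputs (v2, v3): {out.1, out.2, v2.1, v2.2, v3.1, v3.2} (out.j = stage outer ports)
through d2, on inputs (v2, v3, v1): {out.1, v1.2, v2.1, v2.2, v3.1, v3.2} {out.2, v1.1} (out.j = stage outer ports)


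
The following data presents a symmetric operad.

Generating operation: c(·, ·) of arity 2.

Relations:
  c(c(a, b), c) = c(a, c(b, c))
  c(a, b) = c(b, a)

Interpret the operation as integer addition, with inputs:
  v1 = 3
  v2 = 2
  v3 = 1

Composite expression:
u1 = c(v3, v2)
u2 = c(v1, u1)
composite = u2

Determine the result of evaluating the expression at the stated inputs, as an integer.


6

c(v3, v2) = 3
c(v1, c(v3, v2)) = 6


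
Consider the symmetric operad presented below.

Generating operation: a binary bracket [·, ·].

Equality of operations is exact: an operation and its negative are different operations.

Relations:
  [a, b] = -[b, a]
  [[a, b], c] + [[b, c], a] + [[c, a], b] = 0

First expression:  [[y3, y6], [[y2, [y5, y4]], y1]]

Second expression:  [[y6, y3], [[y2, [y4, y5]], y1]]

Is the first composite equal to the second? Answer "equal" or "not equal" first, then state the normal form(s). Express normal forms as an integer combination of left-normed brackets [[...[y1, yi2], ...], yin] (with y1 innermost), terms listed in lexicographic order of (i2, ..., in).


Normal form of the first expression: -[[[[[y1, y2], y4], y5], y3], y6] + [[[[[y1, y2], y4], y5], y6], y3] + [[[[[y1, y2], y5], y4], y3], y6] - [[[[[y1, y2], y5], y4], y6], y3] + [[[[[y1, y4], y5], y2], y3], y6] - [[[[[y1, y4], y5], y2], y6], y3] - [[[[[y1, y5], y4], y2], y3], y6] + [[[[[y1, y5], y4], y2], y6], y3]
Normal form of the second expression: -[[[[[y1, y2], y4], y5], y3], y6] + [[[[[y1, y2], y4], y5], y6], y3] + [[[[[y1, y2], y5], y4], y3], y6] - [[[[[y1, y2], y5], y4], y6], y3] + [[[[[y1, y4], y5], y2], y3], y6] - [[[[[y1, y4], y5], y2], y6], y3] - [[[[[y1, y5], y4], y2], y3], y6] + [[[[[y1, y5], y4], y2], y6], y3]
One common form — equal.

equal — both sides give -[[[[[y1, y2], y4], y5], y3], y6] + [[[[[y1, y2], y4], y5], y6], y3] + [[[[[y1, y2], y5], y4], y3], y6] - [[[[[y1, y2], y5], y4], y6], y3] + [[[[[y1, y4], y5], y2], y3], y6] - [[[[[y1, y4], y5], y2], y6], y3] - [[[[[y1, y5], y4], y2], y3], y6] + [[[[[y1, y5], y4], y2], y6], y3]


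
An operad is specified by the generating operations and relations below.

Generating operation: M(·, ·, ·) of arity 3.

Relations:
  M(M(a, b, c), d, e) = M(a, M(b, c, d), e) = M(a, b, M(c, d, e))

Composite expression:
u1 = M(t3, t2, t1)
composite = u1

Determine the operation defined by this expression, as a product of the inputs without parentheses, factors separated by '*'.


All parenthesizations of M agree; list the t-inputs left to right.
M(t3, t2, t1) spells out as t3 * t2 * t1

t3 * t2 * t1


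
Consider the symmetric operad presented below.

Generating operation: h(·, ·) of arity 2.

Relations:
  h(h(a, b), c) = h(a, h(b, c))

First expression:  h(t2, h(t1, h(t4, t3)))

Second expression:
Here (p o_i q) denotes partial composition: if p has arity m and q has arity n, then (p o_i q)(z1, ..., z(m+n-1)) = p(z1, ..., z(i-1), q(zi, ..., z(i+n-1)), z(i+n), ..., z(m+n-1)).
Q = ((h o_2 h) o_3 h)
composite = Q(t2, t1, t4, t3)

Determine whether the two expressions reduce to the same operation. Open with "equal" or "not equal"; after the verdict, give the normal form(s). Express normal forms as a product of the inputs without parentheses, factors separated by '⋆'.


Normal form of the first expression: t2 ⋆ t1 ⋆ t4 ⋆ t3
Normal form of the second expression: t2 ⋆ t1 ⋆ t4 ⋆ t3
The normal forms match — equal.

equal; the common form is t2 ⋆ t1 ⋆ t4 ⋆ t3


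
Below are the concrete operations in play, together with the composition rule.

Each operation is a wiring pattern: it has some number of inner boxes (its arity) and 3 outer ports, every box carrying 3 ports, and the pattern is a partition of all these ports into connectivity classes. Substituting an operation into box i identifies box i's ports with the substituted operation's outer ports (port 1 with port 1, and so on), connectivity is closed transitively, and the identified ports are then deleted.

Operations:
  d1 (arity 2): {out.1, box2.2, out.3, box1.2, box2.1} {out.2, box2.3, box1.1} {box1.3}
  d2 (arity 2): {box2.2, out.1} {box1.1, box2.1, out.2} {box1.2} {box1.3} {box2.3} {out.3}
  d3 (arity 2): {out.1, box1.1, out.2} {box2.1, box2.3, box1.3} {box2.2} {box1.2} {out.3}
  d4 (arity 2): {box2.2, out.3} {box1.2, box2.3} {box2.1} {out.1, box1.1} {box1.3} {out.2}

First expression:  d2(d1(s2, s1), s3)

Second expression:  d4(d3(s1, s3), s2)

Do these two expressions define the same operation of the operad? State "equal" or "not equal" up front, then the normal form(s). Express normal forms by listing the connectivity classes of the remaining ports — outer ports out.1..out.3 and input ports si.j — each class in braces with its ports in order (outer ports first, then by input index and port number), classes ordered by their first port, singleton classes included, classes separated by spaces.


The first expression reduces to {out.1, s3.2} {out.2, s1.1, s1.2, s2.2, s3.1} {out.3} {s1.3, s2.1} {s2.3} {s3.3}
The second expression reduces to {out.1, s1.1, s2.3} {out.2} {out.3, s2.2} {s1.2} {s1.3, s3.1, s3.3} {s2.1} {s3.2}
No match — not equal.

not equal; the first gives {out.1, s3.2} {out.2, s1.1, s1.2, s2.2, s3.1} {out.3} {s1.3, s2.1} {s2.3} {s3.3} and the second {out.1, s1.1, s2.3} {out.2} {out.3, s2.2} {s1.2} {s1.3, s3.1, s3.3} {s2.1} {s3.2}


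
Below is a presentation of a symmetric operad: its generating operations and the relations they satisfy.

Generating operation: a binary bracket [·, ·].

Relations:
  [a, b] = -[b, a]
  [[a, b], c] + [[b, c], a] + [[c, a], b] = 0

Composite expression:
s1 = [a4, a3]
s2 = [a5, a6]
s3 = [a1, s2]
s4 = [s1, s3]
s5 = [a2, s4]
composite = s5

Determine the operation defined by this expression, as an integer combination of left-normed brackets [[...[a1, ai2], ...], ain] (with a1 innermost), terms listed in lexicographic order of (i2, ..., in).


A multilinear Lie element is pinned by a1-initial words (a1 innermost).
Composite bracket: [a2, [[a4, a3], [a1, [a5, a6]]]]
Under [a, b] = ab - ba we get 32 signed associative words (2^5 = 32).
Coefficients come from the a1-initial words:
  word a1a5a6a3a4a2 has sign -1, contributing -[[[[[a1, a5], a6], a3], a4], a2]
  word a1a5a6a4a3a2 has sign +1, contributing +[[[[[a1, a5], a6], a4], a3], a2]
  word a1a6a5a3a4a2 has sign +1, contributing +[[[[[a1, a6], a5], a3], a4], a2]
  word a1a6a5a4a3a2 has sign -1, contributing -[[[[[a1, a6], a5], a4], a3], a2]

-[[[[[a1, a5], a6], a3], a4], a2] + [[[[[a1, a5], a6], a4], a3], a2] + [[[[[a1, a6], a5], a3], a4], a2] - [[[[[a1, a6], a5], a4], a3], a2]


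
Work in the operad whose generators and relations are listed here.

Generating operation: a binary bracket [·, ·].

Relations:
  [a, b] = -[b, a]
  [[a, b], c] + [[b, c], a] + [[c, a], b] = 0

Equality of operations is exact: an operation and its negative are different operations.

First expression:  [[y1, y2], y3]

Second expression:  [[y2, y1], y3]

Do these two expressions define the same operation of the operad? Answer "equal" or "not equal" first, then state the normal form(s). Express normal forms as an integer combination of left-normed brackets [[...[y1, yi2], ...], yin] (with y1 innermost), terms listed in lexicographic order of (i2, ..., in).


not equal; the first gives [[y1, y2], y3] and the second -[[y1, y2], y3]

Normal form of the first expression: [[y1, y2], y3]
Normal form of the second expression: -[[y1, y2], y3]
Distinct normal forms: not equal.


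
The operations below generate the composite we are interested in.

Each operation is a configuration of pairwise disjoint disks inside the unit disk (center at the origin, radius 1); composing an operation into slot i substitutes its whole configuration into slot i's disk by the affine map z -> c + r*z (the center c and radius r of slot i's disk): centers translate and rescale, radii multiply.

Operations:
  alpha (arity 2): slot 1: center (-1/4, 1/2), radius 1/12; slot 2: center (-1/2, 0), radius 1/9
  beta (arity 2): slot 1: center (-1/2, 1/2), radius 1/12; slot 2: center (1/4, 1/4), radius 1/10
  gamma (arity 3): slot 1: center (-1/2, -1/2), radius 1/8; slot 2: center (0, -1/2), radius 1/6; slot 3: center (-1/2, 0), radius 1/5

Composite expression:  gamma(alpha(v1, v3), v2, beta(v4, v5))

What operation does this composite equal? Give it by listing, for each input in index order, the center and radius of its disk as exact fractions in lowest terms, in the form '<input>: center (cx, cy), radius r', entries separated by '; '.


v1: center (-17/32, -7/16), radius 1/96; v2: center (0, -1/2), radius 1/6; v3: center (-9/16, -1/2), radius 1/72; v4: center (-3/5, 1/10), radius 1/60; v5: center (-9/20, 1/20), radius 1/50


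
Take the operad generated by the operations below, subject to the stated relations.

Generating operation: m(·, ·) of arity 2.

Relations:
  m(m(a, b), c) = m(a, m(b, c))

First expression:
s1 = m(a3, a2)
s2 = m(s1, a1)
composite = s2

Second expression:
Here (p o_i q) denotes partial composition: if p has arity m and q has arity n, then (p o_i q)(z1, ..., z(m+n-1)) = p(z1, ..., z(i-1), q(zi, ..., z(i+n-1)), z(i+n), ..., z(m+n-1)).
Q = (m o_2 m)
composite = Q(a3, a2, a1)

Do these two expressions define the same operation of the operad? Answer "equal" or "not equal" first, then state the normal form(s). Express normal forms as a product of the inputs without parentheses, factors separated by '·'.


equal; both compose to a3 · a2 · a1

In normal form, the first expression is a3 · a2 · a1
In normal form, the second expression is a3 · a2 · a1
One common form — equal.


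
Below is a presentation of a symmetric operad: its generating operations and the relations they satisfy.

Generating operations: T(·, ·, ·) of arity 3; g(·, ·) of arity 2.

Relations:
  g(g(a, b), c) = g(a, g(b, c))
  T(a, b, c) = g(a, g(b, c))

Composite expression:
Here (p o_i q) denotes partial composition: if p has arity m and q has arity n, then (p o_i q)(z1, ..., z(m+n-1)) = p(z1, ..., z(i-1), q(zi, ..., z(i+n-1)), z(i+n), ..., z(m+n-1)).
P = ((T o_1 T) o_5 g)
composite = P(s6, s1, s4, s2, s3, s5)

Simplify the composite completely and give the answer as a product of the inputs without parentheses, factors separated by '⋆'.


s6 ⋆ s1 ⋆ s4 ⋆ s2 ⋆ s3 ⋆ s5

Under associativity of T, the answer is the s's in reading order.
T(s6, s1, s4) unparenthesizes to s6 ⋆ s1 ⋆ s4
g(s3, s5) unparenthesizes to s3 ⋆ s5
T(T(s6, s1, s4), s2, g(s3, s5)) unparenthesizes to s6 ⋆ s1 ⋆ s4 ⋆ s2 ⋆ s3 ⋆ s5


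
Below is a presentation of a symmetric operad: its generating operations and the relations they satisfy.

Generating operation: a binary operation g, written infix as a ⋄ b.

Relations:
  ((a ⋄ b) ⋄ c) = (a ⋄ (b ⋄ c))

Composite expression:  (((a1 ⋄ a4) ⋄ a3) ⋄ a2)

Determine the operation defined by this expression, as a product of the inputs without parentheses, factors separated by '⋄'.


a1 ⋄ a4 ⋄ a3 ⋄ a2


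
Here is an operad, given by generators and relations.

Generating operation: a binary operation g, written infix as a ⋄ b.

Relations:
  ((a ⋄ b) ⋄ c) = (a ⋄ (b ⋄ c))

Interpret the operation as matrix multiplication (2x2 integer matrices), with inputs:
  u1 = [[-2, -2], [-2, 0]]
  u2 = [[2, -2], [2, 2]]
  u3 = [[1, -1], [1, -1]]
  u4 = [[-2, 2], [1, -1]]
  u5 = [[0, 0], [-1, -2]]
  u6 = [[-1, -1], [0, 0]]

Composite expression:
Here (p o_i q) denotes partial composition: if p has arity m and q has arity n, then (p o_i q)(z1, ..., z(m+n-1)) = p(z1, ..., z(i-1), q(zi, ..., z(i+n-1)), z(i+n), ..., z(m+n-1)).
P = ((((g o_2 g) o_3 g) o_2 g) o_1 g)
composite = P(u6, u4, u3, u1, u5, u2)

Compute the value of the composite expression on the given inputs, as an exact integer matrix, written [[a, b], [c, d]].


[[0, 0], [0, 0]]

(u6 ⋄ u4) = [[1, -1], [0, 0]]
(u3 ⋄ u1) = [[0, -2], [0, -2]]
(u5 ⋄ u2) = [[0, 0], [-6, -2]]
((u3 ⋄ u1) ⋄ (u5 ⋄ u2)) = [[12, 4], [12, 4]]
((u6 ⋄ u4) ⋄ ((u3 ⋄ u1) ⋄ (u5 ⋄ u2))) = [[0, 0], [0, 0]]


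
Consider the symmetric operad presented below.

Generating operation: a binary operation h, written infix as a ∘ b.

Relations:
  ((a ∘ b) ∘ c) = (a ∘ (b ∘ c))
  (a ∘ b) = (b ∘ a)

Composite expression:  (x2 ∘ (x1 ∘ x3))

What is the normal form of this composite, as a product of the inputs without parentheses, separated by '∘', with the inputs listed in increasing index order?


x1 ∘ x2 ∘ x3

Shape and order are irrelevant to h; the x-input set decides.
(x1 ∘ x3) flattens to x1 ∘ x3
(x2 ∘ (x1 ∘ x3)) flattens to x2 ∘ x1 ∘ x3
putting the inputs in ascending order: x1 ∘ x2 ∘ x3


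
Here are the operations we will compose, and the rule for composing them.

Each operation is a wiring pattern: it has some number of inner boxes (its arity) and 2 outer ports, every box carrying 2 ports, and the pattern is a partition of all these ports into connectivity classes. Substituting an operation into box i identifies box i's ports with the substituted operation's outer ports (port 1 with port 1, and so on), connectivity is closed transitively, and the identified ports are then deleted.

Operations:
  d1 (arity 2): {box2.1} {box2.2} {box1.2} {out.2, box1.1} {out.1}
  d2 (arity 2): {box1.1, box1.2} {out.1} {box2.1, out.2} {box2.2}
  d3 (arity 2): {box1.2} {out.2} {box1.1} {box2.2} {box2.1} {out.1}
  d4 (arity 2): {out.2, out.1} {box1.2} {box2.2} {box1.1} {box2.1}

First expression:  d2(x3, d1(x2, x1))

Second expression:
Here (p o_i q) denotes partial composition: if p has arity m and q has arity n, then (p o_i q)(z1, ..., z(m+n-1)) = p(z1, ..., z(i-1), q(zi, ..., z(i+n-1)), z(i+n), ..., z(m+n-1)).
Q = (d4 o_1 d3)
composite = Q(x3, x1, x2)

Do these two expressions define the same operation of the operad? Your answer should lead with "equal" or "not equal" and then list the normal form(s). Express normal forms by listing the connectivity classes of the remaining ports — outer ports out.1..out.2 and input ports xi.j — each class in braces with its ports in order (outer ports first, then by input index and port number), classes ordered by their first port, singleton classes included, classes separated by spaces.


not equal — first {out.1} {out.2} {x1.1} {x1.2} {x2.1} {x2.2} {x3.1, x3.2}, second {out.1, out.2} {x1.1} {x1.2} {x2.1} {x2.2} {x3.1} {x3.2}

Normal form of the first expression: {out.1} {out.2} {x1.1} {x1.2} {x2.1} {x2.2} {x3.1, x3.2}
Normal form of the second expression: {out.1, out.2} {x1.1} {x1.2} {x2.1} {x2.2} {x3.1} {x3.2}
The forms do not match — not equal.
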